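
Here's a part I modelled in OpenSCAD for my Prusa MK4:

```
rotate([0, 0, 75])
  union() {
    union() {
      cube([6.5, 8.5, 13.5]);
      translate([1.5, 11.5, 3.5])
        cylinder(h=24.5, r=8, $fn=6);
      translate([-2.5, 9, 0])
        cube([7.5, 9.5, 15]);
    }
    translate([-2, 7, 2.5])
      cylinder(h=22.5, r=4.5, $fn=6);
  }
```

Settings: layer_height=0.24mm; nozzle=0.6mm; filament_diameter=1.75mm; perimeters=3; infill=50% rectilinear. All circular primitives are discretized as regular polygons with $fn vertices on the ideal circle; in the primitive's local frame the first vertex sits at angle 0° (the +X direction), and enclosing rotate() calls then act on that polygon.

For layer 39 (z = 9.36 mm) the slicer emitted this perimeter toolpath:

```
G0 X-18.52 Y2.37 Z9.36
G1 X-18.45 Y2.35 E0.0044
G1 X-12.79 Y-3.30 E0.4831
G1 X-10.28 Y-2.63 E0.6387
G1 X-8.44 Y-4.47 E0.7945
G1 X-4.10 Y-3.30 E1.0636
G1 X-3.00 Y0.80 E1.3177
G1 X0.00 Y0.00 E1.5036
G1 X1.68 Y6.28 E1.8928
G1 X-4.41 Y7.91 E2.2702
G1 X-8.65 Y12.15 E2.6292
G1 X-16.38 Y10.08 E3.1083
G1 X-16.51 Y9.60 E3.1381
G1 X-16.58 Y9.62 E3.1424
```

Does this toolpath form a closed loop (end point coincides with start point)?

no

Start point (G0): (-18.52, 2.37). End point (last G1): the path does not return to the start — open.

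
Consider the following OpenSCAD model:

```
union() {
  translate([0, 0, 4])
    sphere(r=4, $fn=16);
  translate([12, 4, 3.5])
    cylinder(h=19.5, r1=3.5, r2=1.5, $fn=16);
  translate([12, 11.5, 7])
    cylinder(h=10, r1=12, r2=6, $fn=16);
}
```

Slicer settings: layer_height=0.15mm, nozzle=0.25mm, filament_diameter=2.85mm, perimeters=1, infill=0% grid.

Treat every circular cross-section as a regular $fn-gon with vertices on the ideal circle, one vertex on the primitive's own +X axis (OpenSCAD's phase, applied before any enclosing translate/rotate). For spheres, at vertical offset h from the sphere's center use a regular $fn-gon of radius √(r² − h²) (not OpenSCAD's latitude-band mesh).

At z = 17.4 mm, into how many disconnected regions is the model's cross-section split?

At z = 17.4 mm: the sphere is absent (|z−center|=13.400 > r=4); the cone at (12, 4): at t=0.713 of its height the radius interpolates to r₁+(r₂−r₁)t = 2.074, giving a regular 16-gon of that circumradius; the cone at (12, 11.5) is absent (z outside [7, 17]); Combining (union): only the cone at (12, 4) is present, so the union is just that shape — 1 connected region. The result has 1 disconnected region.

1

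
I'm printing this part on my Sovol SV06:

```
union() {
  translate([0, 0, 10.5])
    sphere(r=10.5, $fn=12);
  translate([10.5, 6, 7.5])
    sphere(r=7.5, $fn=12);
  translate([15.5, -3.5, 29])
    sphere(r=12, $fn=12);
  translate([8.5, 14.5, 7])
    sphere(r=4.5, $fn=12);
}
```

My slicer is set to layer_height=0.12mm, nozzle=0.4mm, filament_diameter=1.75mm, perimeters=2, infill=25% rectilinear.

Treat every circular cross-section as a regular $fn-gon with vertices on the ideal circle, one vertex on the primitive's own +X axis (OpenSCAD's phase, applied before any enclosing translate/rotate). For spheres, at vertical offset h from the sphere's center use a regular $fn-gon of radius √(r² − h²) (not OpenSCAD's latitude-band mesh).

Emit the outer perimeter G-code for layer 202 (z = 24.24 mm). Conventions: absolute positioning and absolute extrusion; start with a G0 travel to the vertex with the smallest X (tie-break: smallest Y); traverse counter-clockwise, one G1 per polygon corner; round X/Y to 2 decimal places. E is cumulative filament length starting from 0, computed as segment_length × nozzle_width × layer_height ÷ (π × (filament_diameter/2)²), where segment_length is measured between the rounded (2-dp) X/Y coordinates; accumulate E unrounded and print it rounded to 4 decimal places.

At z = 24.24 mm: the sphere is not intersected at this z (|z−center|=13.740 > r=10.5); the sphere at (10.5, 6) does not reach this height (|z−center|=16.740 > r=7.5); the r=12 sphere at (15.5, -3.5) contributes a regular 12-gon of circumradius √(12²−4.76²) = 11.016; the sphere at (8.5, 14.5) is not intersected at this z (|z−center|=17.240 > r=4.5); Taking the union: only the r=12 sphere at (15.5, -3.5) is present, so the union is just that shape — 1 connected region. The outline is a single polygon with 12 vertices. Extrusion per mm of travel: 0.4 × 0.12 / (π × 0.875²) = 0.019956. Accumulating E over each segment gives final E = 1.3658.

G0 X4.48 Y-3.50 Z24.24
G1 X5.96 Y-9.01 E0.1139
G1 X9.99 Y-13.04 E0.2276
G1 X15.50 Y-14.52 E0.3414
G1 X21.01 Y-13.04 E0.4553
G1 X25.04 Y-9.01 E0.5690
G1 X26.52 Y-3.50 E0.6829
G1 X25.04 Y2.01 E0.7967
G1 X21.01 Y6.04 E0.9105
G1 X15.50 Y7.52 E1.0243
G1 X9.99 Y6.04 E1.1382
G1 X5.96 Y2.01 E1.2519
G1 X4.48 Y-3.50 E1.3658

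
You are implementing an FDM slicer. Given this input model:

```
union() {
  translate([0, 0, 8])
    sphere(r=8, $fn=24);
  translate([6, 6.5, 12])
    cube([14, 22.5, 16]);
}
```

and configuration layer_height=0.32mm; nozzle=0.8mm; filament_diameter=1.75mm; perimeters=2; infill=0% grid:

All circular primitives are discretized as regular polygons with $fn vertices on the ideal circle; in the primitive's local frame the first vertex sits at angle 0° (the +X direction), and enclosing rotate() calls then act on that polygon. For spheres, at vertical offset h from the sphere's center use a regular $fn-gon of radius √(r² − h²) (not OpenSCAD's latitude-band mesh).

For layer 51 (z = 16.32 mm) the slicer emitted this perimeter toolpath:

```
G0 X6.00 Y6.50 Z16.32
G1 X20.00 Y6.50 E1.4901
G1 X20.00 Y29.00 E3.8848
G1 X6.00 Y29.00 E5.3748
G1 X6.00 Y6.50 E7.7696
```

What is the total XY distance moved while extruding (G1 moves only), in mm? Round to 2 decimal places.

73.00 mm

Sum the Euclidean lengths of each G1 segment: total = 73.00 mm.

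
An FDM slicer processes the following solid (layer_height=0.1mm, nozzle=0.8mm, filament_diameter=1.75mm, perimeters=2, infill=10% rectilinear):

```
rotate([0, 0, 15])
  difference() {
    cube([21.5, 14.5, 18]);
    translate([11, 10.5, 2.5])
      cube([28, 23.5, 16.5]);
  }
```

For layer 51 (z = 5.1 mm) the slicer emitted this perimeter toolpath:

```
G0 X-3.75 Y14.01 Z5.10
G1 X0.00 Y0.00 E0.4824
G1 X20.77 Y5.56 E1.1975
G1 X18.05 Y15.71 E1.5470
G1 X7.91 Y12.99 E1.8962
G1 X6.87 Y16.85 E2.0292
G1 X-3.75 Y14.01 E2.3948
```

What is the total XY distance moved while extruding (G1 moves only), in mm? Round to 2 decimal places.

Sum the Euclidean lengths of each G1 segment: total = 72.00 mm.

72.00 mm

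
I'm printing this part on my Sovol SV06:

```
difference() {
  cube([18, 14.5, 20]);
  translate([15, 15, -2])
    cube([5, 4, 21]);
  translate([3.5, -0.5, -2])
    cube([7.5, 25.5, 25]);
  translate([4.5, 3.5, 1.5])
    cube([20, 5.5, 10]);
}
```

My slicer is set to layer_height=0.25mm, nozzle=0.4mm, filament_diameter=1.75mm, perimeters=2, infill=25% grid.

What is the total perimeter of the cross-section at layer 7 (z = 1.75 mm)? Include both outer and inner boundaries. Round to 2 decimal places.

At z = 1.75 mm: the cube (footprint 18×14.5) is included at this height (perimeter 65.00 mm); the cube at (15, 15) is present — its section is the full 5×4 rectangle (perimeter 18.00 mm); the cube at (3.5, -0.5) (footprint 7.5×25.5) is included at this height (perimeter 66.00 mm); the cube at (4.5, 3.5) is present — its section is the full 20×5.5 rectangle (perimeter 51.00 mm); After the difference (first − rest): starting from the 18×14.5 cube, the 5×4 cube at (15, 15) misses the remaining region (no effect); the 7.5×25.5 cube at (3.5, -0.5) partially overlaps it — only the 108.75 mm² overlap (of its 191.25 mm²) is removed, clipping the outline; the 20×5.5 cube at (4.5, 3.5) partially overlaps it — only the 38.50 mm² overlap (of its 110.00 mm²) is removed, clipping the outline — boundary = 82.00 mm. Overall, the cross-section has 3 separate islands. Total boundary length (outer) = 82.00 mm.

82.00 mm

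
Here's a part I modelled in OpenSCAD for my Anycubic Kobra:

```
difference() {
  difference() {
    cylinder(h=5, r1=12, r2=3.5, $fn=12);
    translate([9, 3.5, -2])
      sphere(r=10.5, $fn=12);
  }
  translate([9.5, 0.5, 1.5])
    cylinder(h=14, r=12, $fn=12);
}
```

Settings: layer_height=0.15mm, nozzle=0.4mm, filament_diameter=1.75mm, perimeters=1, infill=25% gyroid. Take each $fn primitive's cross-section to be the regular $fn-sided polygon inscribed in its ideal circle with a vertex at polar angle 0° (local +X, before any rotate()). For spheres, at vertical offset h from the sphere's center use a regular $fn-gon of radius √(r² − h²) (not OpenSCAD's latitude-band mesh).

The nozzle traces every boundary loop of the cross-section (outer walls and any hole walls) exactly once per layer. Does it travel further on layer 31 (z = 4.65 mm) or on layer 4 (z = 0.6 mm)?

layer 4 (z = 0.6 mm)

Layer 31 (z = 4.65): the cone (r1=12→r2=3.5) has section circumradius 4.095 here — a regular 12-gon (perimeter = 2·12·4.095·sin(180°/12) = 25.44 mm); the r=10.5 sphere at (9, 3.5) contributes a regular 12-gon of circumradius √(10.5²−6.65²) = 8.126 (perimeter = 2·12·8.126·sin(180°/12) = 50.47 mm); Taking the first minus the rest: starting from the cone, the r=10.5 sphere at (9, 3.5) partially overlaps it — only the 10.19 mm² overlap (of its 198.08 mm²) is removed, clipping the outline — boundary = 24.61 mm; the r=12 cylinder at (9.5, 0.5) contributes a regular 12-gon of circumradius 12 (perimeter = 2·12·12.000·sin(180°/12) = 74.54 mm); After the difference (first − rest): starting from the result so far, the r=12 cylinder at (9.5, 0.5) partially overlaps it — only the 30.31 mm² overlap (of its 432.00 mm²) is removed, clipping the outline — boundary = 17.23 mm. So its perimeter = 17.23 mm. Layer 4 (z = 0.6): the cone: at t=0.120 of its height the radius interpolates to r₁+(r₂−r₁)t = 10.980, giving a regular 12-gon of that circumradius (perimeter = 2·12·10.980·sin(180°/12) = 68.20 mm); the r=10.5 sphere at (9, 3.5) contributes a regular 12-gon of circumradius √(10.5²−2.6²) = 10.173 (perimeter = 2·12·10.173·sin(180°/12) = 63.19 mm); After the difference (first − rest): starting from the cone, the r=10.5 sphere at (9, 3.5) partially overlaps it — only the 143.21 mm² overlap (of its 310.47 mm²) is removed, clipping the outline — boundary = 69.23 mm; the cylinder at (9.5, 0.5) is not intersected at this z (z outside [1.5, 15.5]); After the difference (first − rest): none of the subtracted shapes is present at this height, so that combined region is unchanged — boundary = 69.23 mm. So its perimeter = 69.23 mm. Layer 4 is larger (69.23 vs 17.23 mm).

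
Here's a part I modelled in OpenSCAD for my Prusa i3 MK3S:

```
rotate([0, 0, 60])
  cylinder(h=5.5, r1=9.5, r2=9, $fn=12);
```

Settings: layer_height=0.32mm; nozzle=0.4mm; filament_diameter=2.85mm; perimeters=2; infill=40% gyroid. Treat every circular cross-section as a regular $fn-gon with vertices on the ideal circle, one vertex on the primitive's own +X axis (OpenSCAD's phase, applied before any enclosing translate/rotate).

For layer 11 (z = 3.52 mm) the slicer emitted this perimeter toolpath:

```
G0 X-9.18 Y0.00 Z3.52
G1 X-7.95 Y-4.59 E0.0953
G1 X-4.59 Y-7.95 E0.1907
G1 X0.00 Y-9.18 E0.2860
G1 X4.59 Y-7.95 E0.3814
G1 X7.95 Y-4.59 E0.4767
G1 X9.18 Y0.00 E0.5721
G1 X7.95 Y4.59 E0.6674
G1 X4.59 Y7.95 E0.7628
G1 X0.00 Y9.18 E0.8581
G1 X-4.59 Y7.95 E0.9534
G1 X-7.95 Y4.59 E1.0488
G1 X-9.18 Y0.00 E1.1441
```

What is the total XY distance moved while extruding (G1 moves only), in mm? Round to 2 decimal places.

57.02 mm

Sum the Euclidean lengths of each G1 segment: total = 57.02 mm.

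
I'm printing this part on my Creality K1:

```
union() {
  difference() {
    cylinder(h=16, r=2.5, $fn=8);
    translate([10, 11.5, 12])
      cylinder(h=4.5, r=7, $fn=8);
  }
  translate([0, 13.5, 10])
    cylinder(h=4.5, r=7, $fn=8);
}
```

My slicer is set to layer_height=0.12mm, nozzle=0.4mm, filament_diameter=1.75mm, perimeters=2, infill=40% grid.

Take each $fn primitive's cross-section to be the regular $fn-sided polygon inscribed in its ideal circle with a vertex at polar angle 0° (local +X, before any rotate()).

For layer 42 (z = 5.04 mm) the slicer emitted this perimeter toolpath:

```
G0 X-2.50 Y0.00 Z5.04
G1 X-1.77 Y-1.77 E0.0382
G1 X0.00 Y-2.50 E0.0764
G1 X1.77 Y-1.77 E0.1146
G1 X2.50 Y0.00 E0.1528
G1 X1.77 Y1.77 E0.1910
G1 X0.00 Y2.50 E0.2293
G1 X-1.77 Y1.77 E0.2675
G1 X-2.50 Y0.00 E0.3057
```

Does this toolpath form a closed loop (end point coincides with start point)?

Start point (G0): (-2.50, 0.00). End point (last G1): the path returns to the start — closed.

yes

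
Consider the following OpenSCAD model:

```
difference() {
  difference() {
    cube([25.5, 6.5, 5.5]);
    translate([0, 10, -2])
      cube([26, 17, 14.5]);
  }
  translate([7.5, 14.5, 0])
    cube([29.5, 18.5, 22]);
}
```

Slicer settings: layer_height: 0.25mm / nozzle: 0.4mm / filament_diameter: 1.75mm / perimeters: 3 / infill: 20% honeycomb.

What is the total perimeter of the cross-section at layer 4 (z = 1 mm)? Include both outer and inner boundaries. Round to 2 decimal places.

64.00 mm

At z = 1 mm: the cube (footprint 25.5×6.5) is included at this height (perimeter 64.00 mm); the cube at (0, 10) (footprint 26×17) is included at this height (perimeter 86.00 mm); After the difference (first − rest): starting from the 25.5×6.5 cube, the 26×17 cube at (0, 10) misses the remaining region (no effect) — boundary = 64.00 mm; the cube at (7.5, 14.5) is present — its section is the full 29.5×18.5 rectangle (perimeter 96.00 mm); Taking the first minus the rest: starting from that combined region, the 29.5×18.5 cube at (7.5, 14.5) misses the remaining region (no effect) — boundary = 64.00 mm. Overall, the cross-section is a single solid region. Total boundary length (outer) = 64.00 mm.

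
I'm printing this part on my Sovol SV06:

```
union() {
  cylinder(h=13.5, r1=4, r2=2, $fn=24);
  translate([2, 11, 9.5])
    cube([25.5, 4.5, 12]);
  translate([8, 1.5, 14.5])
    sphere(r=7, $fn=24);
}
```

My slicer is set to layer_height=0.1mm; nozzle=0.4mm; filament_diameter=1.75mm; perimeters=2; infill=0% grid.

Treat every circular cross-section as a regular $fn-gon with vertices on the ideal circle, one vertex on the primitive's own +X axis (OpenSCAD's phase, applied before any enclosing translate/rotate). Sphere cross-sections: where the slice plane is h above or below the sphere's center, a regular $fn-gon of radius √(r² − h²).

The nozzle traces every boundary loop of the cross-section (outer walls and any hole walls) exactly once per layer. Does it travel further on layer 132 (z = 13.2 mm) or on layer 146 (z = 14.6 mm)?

layer 132 (z = 13.2 mm)

Layer 132 (z = 13.2): the cone contributes a regular 24-gon of circumradius 2.044 (interpolated between r1=4 and r2=2 at t=0.978) (perimeter = 2·24·2.044·sin(180°/24) = 12.81 mm); the cube at (2, 11) is present — its section is the full 25.5×4.5 rectangle (perimeter 60.00 mm); the r=7 sphere at (8, 1.5) slices to a regular 24-gon of circumradius 6.878 (√(r²−h²) with h=1.3 from center) (perimeter = 2·24·6.878·sin(180°/24) = 43.09 mm); Combining (union): the regions partially overlap (shared area 1.43 mm²), so the edge portions inside another operand are dropped and the merged outline is re-measured after clipping — boundary = 109.87 mm. So its perimeter = 109.87 mm. Layer 146 (z = 14.6): the cone is absent (z outside [0, 13.5]); the 25.5×4.5 cube at (2, 11) contributes its full rectangle (perimeter 60.00 mm); the sphere at (8, 1.5): section is a regular 24-gon, circumradius = √(r²−h²) = √(7²−0.1²) = 6.999 (perimeter = 2·24·6.999·sin(180°/24) = 43.85 mm); Merging all regions: the 2 present regions are separate (no shared area or edge), so areas and boundary lengths simply add and each stays a separate island — boundary = 103.85 mm. So its perimeter = 103.85 mm. Layer 132 is larger (109.87 vs 103.85 mm).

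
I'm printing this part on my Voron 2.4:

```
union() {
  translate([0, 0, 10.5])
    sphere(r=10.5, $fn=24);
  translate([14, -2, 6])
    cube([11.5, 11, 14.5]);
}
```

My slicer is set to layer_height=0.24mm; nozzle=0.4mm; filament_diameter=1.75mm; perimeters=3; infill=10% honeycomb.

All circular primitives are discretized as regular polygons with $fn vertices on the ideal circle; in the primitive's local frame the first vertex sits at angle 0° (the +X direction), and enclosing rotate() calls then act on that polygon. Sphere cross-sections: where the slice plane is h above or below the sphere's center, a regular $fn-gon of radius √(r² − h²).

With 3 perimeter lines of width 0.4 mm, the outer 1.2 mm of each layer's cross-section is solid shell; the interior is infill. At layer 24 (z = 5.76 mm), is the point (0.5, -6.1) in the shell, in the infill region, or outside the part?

infill

At z = 5.76 mm: the r=10.5 sphere slices to a regular 24-gon of circumradius 9.369 (√(r²−h²) with h=4.74 from center); the cube at (14, -2) is not intersected at this z (z outside [6, 20.5]); Combining (union): only the r=10.5 sphere is present, so the union is just that shape — 1 connected region. Overall, the cross-section is a single solid region. The nearest boundary edge runs (-0.00, -9.37)→(2.42, -9.05); distance from the point to it = 3.18 mm. The point is inside the cross-section and 3.18 mm from the nearest boundary — more than the 1.2 mm shell width (3 × 0.4), so it's in the infill interior.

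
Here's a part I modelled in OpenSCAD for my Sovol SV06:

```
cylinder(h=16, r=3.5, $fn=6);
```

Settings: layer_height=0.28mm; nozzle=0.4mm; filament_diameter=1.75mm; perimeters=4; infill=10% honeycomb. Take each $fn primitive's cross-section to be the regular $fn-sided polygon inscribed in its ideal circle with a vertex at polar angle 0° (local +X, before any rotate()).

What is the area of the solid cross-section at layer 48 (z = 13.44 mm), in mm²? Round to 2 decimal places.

31.83 mm²

At z = 13.44 mm: the r=3.5 cylinder contributes a regular 6-gon of circumradius 3.5 (area = (6/2)·3.500²·sin(360°/6) = 31.83 mm²). Overall, the cross-section is a single solid region. Net area = 31.83 mm².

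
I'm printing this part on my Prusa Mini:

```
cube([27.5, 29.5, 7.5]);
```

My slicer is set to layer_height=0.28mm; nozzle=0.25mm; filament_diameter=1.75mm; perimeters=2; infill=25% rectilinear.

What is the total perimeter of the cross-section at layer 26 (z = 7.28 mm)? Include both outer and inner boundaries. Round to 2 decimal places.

114.00 mm

At z = 7.28 mm: the 27.5×29.5 cube contributes its full rectangle (perimeter 114.00 mm). Overall, the cross-section is a single solid region. Total boundary length (outer) = 114.00 mm.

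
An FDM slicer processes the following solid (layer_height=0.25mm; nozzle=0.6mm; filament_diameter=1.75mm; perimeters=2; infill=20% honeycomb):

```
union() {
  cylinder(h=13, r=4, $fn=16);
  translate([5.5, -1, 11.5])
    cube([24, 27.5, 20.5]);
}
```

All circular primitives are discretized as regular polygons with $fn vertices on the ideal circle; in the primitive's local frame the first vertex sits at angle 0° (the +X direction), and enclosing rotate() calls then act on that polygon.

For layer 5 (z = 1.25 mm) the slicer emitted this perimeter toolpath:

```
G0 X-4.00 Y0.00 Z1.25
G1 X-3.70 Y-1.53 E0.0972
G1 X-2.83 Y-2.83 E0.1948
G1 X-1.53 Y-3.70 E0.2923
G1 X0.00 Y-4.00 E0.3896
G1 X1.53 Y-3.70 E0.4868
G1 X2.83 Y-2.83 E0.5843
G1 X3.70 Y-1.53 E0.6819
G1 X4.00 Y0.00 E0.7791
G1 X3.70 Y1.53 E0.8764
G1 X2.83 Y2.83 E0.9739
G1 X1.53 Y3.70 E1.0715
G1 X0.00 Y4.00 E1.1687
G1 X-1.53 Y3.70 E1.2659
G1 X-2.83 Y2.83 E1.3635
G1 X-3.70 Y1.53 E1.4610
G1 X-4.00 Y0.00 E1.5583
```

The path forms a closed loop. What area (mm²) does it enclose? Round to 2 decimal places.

Apply the shoelace formula to the sequence of (X, Y) vertices; enclosed area = 49.04 mm².

49.04 mm²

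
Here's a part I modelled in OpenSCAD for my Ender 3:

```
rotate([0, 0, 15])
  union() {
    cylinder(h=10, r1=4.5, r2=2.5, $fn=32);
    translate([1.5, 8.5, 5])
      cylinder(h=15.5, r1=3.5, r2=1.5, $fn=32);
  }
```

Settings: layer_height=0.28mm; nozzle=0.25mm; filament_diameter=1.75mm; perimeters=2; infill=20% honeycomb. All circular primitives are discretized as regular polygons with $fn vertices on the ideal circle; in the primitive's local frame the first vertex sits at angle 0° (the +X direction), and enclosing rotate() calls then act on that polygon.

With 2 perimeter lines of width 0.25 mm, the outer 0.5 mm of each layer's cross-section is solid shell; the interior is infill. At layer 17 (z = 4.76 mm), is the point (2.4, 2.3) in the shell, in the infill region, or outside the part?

At z = 4.76 mm: the cone: at t=0.476 of its height the radius interpolates to r₁+(r₂−r₁)t = 3.548, giving a regular 32-gon of that circumradius; the cone at (1.5, 8.5) does not reach this height (z outside [5, 20.5]); Taking the union: only the cone is present, so the union is just that shape — 1 connected region; (rotated 15° about Z; rotation is an isometry so areas/perimeters/island counts are preserved). Overall, the cross-section is a single solid region. Undo the 15° rotation: the query point maps to (2.914, 1.600) in the un-rotated model frame. The nearest boundary edge runs (3.28, 1.36)→(2.95, 1.97); distance from the point to it = 0.21 mm. The point is inside the cross-section, 0.21 mm from the nearest boundary — within the 0.5 mm shell band (2 × 0.25).

shell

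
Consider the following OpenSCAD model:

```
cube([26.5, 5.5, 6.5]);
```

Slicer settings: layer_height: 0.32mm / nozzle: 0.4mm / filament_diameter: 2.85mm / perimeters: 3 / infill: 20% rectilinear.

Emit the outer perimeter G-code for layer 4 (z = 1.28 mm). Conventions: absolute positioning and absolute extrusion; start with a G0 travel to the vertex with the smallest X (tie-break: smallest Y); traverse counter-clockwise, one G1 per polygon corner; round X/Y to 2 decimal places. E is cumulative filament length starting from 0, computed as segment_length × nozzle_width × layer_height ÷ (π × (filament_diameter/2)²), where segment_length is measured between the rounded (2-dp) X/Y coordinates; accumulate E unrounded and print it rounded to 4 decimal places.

G0 X0.00 Y0.00 Z1.28
G1 X26.50 Y0.00 E0.5317
G1 X26.50 Y5.50 E0.6421
G1 X0.00 Y5.50 E1.1738
G1 X0.00 Y0.00 E1.2841

At z = 1.28 mm: the cube (footprint 26.5×5.5) is included at this height. The outline is a single polygon with 4 vertices. Extrusion per mm of travel: 0.4 × 0.32 / (π × 1.425²) = 0.020065. Accumulating E over each segment gives final E = 1.2841.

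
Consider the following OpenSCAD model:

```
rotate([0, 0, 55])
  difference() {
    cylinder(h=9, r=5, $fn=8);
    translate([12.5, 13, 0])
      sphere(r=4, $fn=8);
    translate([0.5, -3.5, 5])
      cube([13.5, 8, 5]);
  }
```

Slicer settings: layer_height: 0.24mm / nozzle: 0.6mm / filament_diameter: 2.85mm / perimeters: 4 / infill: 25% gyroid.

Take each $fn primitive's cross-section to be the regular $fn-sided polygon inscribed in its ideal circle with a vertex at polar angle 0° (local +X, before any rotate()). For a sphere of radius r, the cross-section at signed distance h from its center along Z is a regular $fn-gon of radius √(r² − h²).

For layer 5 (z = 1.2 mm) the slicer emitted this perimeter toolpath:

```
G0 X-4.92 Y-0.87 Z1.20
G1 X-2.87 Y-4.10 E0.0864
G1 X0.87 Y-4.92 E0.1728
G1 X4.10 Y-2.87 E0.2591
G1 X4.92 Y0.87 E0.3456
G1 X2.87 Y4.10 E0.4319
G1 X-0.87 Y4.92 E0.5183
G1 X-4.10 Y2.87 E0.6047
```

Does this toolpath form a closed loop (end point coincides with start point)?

no

Start point (G0): (-4.92, -0.87). End point (last G1): the path does not return to the start — open.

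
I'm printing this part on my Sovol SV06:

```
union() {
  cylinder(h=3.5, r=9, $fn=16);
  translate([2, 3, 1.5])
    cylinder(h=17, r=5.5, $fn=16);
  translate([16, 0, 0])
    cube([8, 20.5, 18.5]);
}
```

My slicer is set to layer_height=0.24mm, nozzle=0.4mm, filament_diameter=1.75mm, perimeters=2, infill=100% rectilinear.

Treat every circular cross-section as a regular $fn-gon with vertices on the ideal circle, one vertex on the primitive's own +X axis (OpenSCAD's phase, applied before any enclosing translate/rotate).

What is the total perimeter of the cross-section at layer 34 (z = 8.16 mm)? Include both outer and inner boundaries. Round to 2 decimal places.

At z = 8.16 mm: the cylinder is not intersected at this z (z outside [0, 3.5]); the r=5.5 cylinder at (2, 3) gives a regular 16-gon of circumradius 5.5 (constant along its height) (perimeter = 2·16·5.500·sin(180°/16) = 34.34 mm); the 8×20.5 cube at (16, 0) contributes its full rectangle (perimeter 57.00 mm); Merging all regions: the 2 present regions are separate (no shared area or edge), so areas and boundary lengths simply add and each stays a separate island — boundary = 91.34 mm. Overall, the cross-section has 2 separate islands. Total boundary length (outer) = 91.34 mm.

91.34 mm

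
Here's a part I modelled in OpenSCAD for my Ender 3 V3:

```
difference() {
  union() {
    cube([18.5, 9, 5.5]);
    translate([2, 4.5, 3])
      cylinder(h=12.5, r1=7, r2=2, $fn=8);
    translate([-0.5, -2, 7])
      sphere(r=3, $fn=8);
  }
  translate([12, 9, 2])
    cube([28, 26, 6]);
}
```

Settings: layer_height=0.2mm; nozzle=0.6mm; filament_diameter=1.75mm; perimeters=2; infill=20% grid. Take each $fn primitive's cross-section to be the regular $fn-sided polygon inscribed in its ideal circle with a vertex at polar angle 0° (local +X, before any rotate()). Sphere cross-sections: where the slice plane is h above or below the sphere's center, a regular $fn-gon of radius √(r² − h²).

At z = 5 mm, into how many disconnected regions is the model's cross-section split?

At z = 5 mm: the cube is present — its section is the full 18.5×9 rectangle; the cone at (2, 4.5) contributes a regular 8-gon of circumradius 6.200 (interpolated between r1=7 and r2=2 at t=0.160); the r=3 sphere at (-0.5, -2) contributes a regular 8-gon of circumradius √(3²−2²) = 2.236; Combining (union): the regions partially overlap (shared area 67.50 mm²), so overlapping operands fuse into one piece — 1 connected region; the 28×26 cube at (12, 9) contributes its full rectangle; Taking the first minus the rest: starting from that combined region, the 28×26 cube at (12, 9) misses the remaining region (no effect) — 1 connected region. The result has 1 disconnected region.

1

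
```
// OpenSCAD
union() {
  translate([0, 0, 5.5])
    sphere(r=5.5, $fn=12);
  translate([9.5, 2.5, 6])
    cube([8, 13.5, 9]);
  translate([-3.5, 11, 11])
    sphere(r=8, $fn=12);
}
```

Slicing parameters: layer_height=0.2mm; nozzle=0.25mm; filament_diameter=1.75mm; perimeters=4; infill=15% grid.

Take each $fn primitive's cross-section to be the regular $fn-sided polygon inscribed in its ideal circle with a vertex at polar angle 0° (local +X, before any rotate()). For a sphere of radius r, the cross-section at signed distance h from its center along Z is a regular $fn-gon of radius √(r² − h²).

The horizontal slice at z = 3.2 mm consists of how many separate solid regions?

2

At z = 3.2 mm: the sphere: section is a regular 12-gon, circumradius = √(r²−h²) = √(5.5²−2.3²) = 4.996; the cube at (9.5, 2.5) is not intersected at this z (z outside [6, 15]); the sphere at (-3.5, 11): section is a regular 12-gon, circumradius = √(r²−h²) = √(8²−7.8²) = 1.778; Taking the union: the 2 present regions are separate (no shared area or edge), so areas and boundary lengths simply add and each stays a separate island — 2 connected regions. The result has 2 disconnected regions.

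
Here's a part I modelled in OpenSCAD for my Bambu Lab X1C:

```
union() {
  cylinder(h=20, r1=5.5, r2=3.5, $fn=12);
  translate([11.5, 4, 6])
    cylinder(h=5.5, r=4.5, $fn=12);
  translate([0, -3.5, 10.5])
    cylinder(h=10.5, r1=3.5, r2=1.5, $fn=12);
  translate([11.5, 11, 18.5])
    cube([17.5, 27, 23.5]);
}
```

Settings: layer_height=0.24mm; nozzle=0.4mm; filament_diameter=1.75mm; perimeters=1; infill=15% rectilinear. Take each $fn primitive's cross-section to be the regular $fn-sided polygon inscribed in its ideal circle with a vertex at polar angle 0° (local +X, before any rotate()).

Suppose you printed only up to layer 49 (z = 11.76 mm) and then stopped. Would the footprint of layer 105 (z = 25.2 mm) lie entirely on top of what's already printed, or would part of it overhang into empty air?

part overhangs

Compare the two slices. At z = 11.76: the cone (r1=5.5→r2=3.5) has section circumradius 4.324 here — a regular 12-gon (area = (12/2)·4.324²·sin(360°/12) = 56.09 mm²); the cylinder at (11.5, 4) is not intersected at this z (z outside [6, 11.5]); the cone at (0, -3.5) contributes a regular 12-gon of circumradius 3.260 (interpolated between r1=3.5 and r2=1.5 at t=0.120) (area = (12/2)·3.260²·sin(360°/12) = 31.88 mm²); the cube at (11.5, 11) is absent (z outside [18.5, 42]); Combining (union): the regions partially overlap — summed areas 87.97 mm² minus the doubly-counted overlap 17.74 mm² gives 70.24 mm² — area = 70.24 mm². At z = 25.2: the cone is not intersected at this z (z outside [0, 20]); the cylinder at (11.5, 4) is not intersected at this z (z outside [6, 11.5]); the cone at (0, -3.5) is not intersected at this z (z outside [10.5, 21]); the cube at (11.5, 11) (footprint 17.5×27) is included at this height (area 472.50 mm²); Combining (union): only the 17.5×27 cube at (11.5, 11) is present, so the union is just that shape — area = 472.50 mm². Checking containment: at z = 25.2 the cross-section extends beyond the z = 11.76 cross-section by about 472.50 mm².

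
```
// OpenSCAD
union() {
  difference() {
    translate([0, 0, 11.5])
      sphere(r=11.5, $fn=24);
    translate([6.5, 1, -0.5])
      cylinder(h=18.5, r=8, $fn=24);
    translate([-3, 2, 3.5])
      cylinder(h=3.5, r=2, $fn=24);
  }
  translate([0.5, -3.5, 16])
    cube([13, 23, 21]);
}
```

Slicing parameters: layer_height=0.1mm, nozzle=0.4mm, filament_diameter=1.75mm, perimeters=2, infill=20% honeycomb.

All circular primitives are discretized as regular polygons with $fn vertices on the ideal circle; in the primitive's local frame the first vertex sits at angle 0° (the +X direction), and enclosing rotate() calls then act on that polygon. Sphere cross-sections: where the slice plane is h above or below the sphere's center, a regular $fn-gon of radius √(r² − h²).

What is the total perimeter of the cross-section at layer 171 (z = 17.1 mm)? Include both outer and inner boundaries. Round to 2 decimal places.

At z = 17.1 mm: the r=11.5 sphere slices to a regular 24-gon of circumradius 10.044 (√(r²−h²) with h=5.6 from center) (perimeter = 2·24·10.044·sin(180°/24) = 62.93 mm); the r=8 cylinder at (6.5, 1) gives a regular 24-gon of circumradius 8 (constant along its height) (perimeter = 2·24·8.000·sin(180°/24) = 50.12 mm); the cylinder at (-3, 2) is not intersected at this z (z outside [3.5, 7]); Subtracting the remaining from the first: starting from the r=11.5 sphere, the r=8 cylinder at (6.5, 1) partially overlaps it — only the 134.73 mm² overlap (of its 198.77 mm²) is removed, clipping the outline — boundary = 68.76 mm; the 13×23 cube at (0.5, -3.5) contributes its full rectangle (perimeter 72.00 mm); Merging all regions: the regions partially overlap (shared area 7.41 mm²), so the edge portions inside another operand are dropped and the merged outline is re-measured after clipping — boundary = 127.32 mm. Overall, the cross-section is a single solid region. Total boundary length (outer) = 127.32 mm.

127.32 mm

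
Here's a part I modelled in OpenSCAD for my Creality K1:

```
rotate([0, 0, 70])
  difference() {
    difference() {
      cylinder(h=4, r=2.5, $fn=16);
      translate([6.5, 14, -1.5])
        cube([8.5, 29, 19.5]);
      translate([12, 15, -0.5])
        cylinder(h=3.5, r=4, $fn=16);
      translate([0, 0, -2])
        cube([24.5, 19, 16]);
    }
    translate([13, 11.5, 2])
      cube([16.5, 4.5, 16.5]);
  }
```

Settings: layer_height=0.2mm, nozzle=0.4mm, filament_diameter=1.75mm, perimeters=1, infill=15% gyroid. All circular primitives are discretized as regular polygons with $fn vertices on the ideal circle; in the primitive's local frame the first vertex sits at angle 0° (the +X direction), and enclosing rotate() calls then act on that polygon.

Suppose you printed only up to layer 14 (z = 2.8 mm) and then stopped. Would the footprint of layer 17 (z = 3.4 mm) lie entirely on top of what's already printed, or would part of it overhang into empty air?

Compare the two slices. At z = 2.8: the cylinder: section is a regular 16-gon, circumradius r=2.5 (area = (16/2)·2.500²·sin(360°/16) = 19.13 mm²); the cube at (6.5, 14) (footprint 8.5×29) is included at this height (area 246.50 mm²); the r=4 cylinder at (12, 15) contributes a regular 16-gon of circumradius 4 (area = (16/2)·4.000²·sin(360°/16) = 48.98 mm²); the cube (footprint 24.5×19) is included at this height (area 465.50 mm²); Subtracting the remaining from the first: starting from the r=2.5 cylinder (19.13 mm²), the 8.5×29 cube at (6.5, 14) misses the remaining region (no effect); the r=4 cylinder at (12, 15) misses the remaining region (no effect); the 24.5×19 cube partially overlaps it — only the 4.78 mm² overlap (of its 465.50 mm²) is removed, clipping the outline — area = 14.35 mm²; the 16.5×4.5 cube at (13, 11.5) contributes its full rectangle (area 74.25 mm²); Subtracting the remaining from the first: starting from that combined region (14.35 mm²), the 16.5×4.5 cube at (13, 11.5) misses the remaining region (no effect) — area = 14.35 mm²; (rotated 70° about Z; rotation is an isometry so areas/perimeters/island counts are preserved). At z = 3.4: the cylinder: section is a regular 16-gon, circumradius r=2.5 (area = (16/2)·2.500²·sin(360°/16) = 19.13 mm²); the cube at (6.5, 14) (footprint 8.5×29) is included at this height (area 246.50 mm²); the cylinder at (12, 15) is not intersected at this z (z outside [-0.5, 3]); the cube is present — its section is the full 24.5×19 rectangle (area 465.50 mm²); Subtracting the remaining from the first: starting from the r=2.5 cylinder (19.13 mm²), the 8.5×29 cube at (6.5, 14) misses the remaining region (no effect); the 24.5×19 cube partially overlaps it — only the 4.78 mm² overlap (of its 465.50 mm²) is removed, clipping the outline — area = 14.35 mm²; the cube at (13, 11.5) (footprint 16.5×4.5) is included at this height (area 74.25 mm²); After the difference (first − rest): starting from that combined region (14.35 mm²), the 16.5×4.5 cube at (13, 11.5) misses the remaining region (no effect) — area = 14.35 mm²; (whole slice rotated 70° about Z — lengths, areas and connectivity unchanged). Checking containment: the cross-section at z = 3.4 is a subset of the cross-section at z = 2.8.

entirely on top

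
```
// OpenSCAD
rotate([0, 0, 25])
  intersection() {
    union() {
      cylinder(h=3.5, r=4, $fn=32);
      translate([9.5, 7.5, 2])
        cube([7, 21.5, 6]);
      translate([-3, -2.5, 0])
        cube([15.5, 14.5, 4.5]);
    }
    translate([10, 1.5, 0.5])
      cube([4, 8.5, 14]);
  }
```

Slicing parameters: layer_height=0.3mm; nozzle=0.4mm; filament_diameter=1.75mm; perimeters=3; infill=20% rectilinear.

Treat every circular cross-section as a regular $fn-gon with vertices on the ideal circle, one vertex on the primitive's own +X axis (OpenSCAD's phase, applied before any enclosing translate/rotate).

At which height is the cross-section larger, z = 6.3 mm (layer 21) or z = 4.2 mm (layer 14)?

layer 14 (z = 4.2 mm)

Layer 21 (z = 6.3): the cylinder is not intersected at this z (z outside [0, 3.5]); the cube at (9.5, 7.5) is present — its section is the full 7×21.5 rectangle (area 150.50 mm²); the cube at (-3, -2.5) is not intersected at this z (z outside [0, 4.5]); Taking the union: only the 7×21.5 cube at (9.5, 7.5) is present, so the union is just that shape — area = 150.50 mm²; the cube at (10, 1.5) is present — its section is the full 4×8.5 rectangle (area 34.00 mm²); After intersecting: the 4×8.5 cube at (10, 1.5) partially overlaps that combined region; clipping to the common part keeps 10.00 mm² — area = 10.00 mm²; (rotated 25° about Z; rotation is an isometry so areas/perimeters/island counts are preserved). So its area = 10.00 mm². Layer 14 (z = 4.2): the cylinder is absent (z outside [0, 3.5]); the cube at (9.5, 7.5) is present — its section is the full 7×21.5 rectangle (area 150.50 mm²); the cube at (-3, -2.5) (footprint 15.5×14.5) is included at this height (area 224.75 mm²); Merging all regions: the regions partially overlap — summed areas 375.25 mm² minus the doubly-counted overlap 13.50 mm² gives 361.75 mm² — area = 361.75 mm²; the cube at (10, 1.5) is present — its section is the full 4×8.5 rectangle (area 34.00 mm²); After intersecting: the 4×8.5 cube at (10, 1.5) partially overlaps the result so far; clipping to the common part keeps 25.00 mm² — area = 25.00 mm²; (whole slice rotated 25° about Z — lengths, areas and connectivity unchanged). So its area = 25.00 mm². Layer 14 is larger (25.00 vs 10.00 mm²).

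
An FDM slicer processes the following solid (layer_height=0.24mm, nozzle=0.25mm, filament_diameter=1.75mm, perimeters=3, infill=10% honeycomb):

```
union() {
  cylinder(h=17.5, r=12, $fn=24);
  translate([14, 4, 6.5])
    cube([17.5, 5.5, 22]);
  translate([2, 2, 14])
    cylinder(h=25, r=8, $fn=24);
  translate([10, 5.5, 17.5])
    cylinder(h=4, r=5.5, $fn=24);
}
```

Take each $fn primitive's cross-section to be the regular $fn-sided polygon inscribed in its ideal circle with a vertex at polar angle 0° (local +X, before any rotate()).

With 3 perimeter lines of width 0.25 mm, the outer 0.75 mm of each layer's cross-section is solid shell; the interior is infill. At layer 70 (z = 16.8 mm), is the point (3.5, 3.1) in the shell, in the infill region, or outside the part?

At z = 16.8 mm: the cylinder: section is a regular 24-gon, circumradius r=12; the cube at (14, 4) (footprint 17.5×5.5) is included at this height; the cylinder at (2, 2): section is a regular 24-gon, circumradius r=8; the cylinder at (10, 5.5) is absent (z outside [17.5, 21.5]); Merging all regions: the regions partially overlap (shared area 198.77 mm²), so overlapping operands fuse into one piece — 2 connected regions. Overall, the cross-section has 2 separate islands. The nearest boundary edge runs (8.49, 8.49)→(10.39, 6.00); distance from the point to it = 7.23 mm. (Shell/infill is judged within the island containing the point — the largest one.) The point is inside the cross-section and 7.23 mm from the nearest boundary — more than the 0.75 mm shell width (3 × 0.25), so it's in the infill interior.

infill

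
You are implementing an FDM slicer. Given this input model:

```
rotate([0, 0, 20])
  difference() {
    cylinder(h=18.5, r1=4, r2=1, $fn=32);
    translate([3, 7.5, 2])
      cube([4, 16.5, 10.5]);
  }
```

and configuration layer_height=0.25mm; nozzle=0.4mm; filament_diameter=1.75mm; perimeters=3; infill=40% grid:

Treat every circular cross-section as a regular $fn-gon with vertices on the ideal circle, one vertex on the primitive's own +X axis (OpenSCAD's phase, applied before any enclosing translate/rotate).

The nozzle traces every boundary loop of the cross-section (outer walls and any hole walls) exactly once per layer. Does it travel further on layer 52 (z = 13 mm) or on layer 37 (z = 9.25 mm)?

Layer 52 (z = 13): the cone contributes a regular 32-gon of circumradius 1.892 (interpolated between r1=4 and r2=1 at t=0.703) (perimeter = 2·32·1.892·sin(180°/32) = 11.87 mm); the cube at (3, 7.5) is not intersected at this z (z outside [2, 12.5]); Subtracting the remaining from the first: none of the subtracted shapes is present at this height, so the cone is unchanged — boundary = 11.87 mm; (rotated 20° about Z; rotation is an isometry so areas/perimeters/island counts are preserved). So its perimeter = 11.87 mm. Layer 37 (z = 9.25): the cone (r1=4→r2=1) has section circumradius 2.500 here — a regular 32-gon (perimeter = 2·32·2.500·sin(180°/32) = 15.68 mm); the cube at (3, 7.5) (footprint 4×16.5) is included at this height (perimeter 41.00 mm); Subtracting the remaining from the first: starting from the cone, the 4×16.5 cube at (3, 7.5) misses the remaining region (no effect) — boundary = 15.68 mm; (whole slice rotated 20° about Z — lengths, areas and connectivity unchanged). So its perimeter = 15.68 mm. Layer 37 is larger (15.68 vs 11.87 mm).

layer 37 (z = 9.25 mm)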